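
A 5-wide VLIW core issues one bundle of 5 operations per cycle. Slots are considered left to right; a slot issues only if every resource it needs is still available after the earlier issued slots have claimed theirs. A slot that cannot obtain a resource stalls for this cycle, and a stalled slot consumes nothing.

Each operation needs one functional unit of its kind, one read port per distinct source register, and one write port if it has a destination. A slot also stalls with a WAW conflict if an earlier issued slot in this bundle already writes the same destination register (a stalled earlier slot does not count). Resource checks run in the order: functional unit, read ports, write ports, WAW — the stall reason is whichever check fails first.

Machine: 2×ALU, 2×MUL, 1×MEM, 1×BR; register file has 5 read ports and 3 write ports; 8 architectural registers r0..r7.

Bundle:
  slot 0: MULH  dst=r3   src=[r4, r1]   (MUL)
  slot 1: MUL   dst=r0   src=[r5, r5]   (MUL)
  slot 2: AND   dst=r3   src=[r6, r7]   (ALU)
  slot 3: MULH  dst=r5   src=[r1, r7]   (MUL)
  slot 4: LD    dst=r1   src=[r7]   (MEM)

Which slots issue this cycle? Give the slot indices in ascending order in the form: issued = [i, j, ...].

[0] MUL needs rd=2 wr=1: ok; after: ALU=2 MUL=1 MEM=1 BR=1, R=3, W=2
[1] MUL needs rd=1 wr=1: ok; after: ALU=2 MUL=0 MEM=1 BR=1, R=2, W=1
[2] ALU needs rd=2 wr=1: WAW; after: ALU=2 MUL=0 MEM=1 BR=1, R=2, W=1
[3] MUL needs rd=2 wr=1: FU; after: ALU=2 MUL=0 MEM=1 BR=1, R=2, W=1
[4] MEM needs rd=1 wr=1: ok; after: ALU=2 MUL=0 MEM=0 BR=1, R=1, W=0

issued = [0, 1, 4]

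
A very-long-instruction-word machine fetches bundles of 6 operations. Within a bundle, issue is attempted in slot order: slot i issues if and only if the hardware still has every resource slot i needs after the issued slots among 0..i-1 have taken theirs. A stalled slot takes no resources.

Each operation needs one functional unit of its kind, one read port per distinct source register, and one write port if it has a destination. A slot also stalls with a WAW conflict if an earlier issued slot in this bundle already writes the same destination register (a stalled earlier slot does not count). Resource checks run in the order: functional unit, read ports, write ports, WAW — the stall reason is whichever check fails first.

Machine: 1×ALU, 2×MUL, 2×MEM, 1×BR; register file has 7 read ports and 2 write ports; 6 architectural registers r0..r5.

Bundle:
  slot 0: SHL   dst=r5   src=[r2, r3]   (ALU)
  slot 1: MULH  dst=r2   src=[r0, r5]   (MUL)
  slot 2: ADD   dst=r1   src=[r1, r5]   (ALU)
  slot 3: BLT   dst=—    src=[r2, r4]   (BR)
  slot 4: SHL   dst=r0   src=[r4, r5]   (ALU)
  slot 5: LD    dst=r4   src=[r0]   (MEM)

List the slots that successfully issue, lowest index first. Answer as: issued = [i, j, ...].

#0 ALU src=r2,r3 dispatched  <A:0 Mu:2 Ld:2 B:1 rd:5 wr:1>
#1 MUL src=r0,r5 dispatched  <A:0 Mu:1 Ld:2 B:1 rd:3 wr:0>
#2 ALU src=r1,r5 held:FU  <A:0 Mu:1 Ld:2 B:1 rd:3 wr:0>
#3 BR src=r2,r4 dispatched  <A:0 Mu:1 Ld:2 B:0 rd:1 wr:0>
#4 ALU src=r4,r5 held:FU  <A:0 Mu:1 Ld:2 B:0 rd:1 wr:0>
#5 MEM src=r0 held:WR_PORT  <A:0 Mu:1 Ld:2 B:0 rd:1 wr:0>

issued = [0, 1, 3]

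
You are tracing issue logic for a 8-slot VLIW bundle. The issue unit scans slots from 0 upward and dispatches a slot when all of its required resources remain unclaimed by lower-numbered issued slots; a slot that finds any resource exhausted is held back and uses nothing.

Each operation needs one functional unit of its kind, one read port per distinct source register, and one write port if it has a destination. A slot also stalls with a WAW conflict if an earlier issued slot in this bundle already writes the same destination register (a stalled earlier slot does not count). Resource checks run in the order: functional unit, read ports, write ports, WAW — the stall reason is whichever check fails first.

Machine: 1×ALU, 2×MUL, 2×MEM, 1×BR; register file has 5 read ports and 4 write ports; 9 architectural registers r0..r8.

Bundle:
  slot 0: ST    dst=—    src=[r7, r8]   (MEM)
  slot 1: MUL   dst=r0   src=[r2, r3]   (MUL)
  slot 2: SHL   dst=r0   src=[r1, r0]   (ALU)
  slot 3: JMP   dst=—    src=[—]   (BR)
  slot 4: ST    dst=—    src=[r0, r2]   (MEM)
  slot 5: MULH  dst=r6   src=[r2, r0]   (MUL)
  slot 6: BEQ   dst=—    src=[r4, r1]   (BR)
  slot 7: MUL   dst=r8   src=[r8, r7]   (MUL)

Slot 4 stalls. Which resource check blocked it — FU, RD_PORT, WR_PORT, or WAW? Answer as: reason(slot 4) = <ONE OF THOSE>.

reason(slot 4) = RD_PORT

slot 0 (MEM): ISSUE — free A1,Mu2,Ld1,B1 rp3 wp4
slot 1 (MUL): ISSUE — free A1,Mu1,Ld1,B1 rp1 wp3
slot 2 (ALU): stall RD_PORT — free A1,Mu1,Ld1,B1 rp1 wp3
slot 3 (BR): ISSUE — free A1,Mu1,Ld1,B0 rp1 wp3
slot 4 (MEM): stall RD_PORT — free A1,Mu1,Ld1,B0 rp1 wp3
slot 5 (MUL): stall RD_PORT — free A1,Mu1,Ld1,B0 rp1 wp3
slot 6 (BR): stall FU — free A1,Mu1,Ld1,B0 rp1 wp3
slot 7 (MUL): stall RD_PORT — free A1,Mu1,Ld1,B0 rp1 wp3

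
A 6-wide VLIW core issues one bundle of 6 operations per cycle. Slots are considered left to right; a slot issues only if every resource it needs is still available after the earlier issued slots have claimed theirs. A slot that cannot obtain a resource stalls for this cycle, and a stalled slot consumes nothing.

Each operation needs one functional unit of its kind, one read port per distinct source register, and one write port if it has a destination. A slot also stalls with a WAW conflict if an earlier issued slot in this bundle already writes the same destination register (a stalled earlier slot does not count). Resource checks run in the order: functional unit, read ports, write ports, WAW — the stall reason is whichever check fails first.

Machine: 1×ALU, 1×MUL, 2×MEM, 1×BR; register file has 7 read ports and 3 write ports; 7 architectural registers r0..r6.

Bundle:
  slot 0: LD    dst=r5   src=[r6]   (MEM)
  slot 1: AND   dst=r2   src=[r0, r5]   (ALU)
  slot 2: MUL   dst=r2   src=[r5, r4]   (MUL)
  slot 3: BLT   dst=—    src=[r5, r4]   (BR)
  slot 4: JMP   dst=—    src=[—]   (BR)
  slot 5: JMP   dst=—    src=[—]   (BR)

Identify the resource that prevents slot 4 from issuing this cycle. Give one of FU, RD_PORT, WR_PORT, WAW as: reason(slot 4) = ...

slot 0 (MEM): ISSUE — free A1,Mu1,Ld1,B1 rp6 wp2
slot 1 (ALU): ISSUE — free A0,Mu1,Ld1,B1 rp4 wp1
slot 2 (MUL): stall WAW — free A0,Mu1,Ld1,B1 rp4 wp1
slot 3 (BR): ISSUE — free A0,Mu1,Ld1,B0 rp2 wp1
slot 4 (BR): stall FU — free A0,Mu1,Ld1,B0 rp2 wp1
slot 5 (BR): stall FU — free A0,Mu1,Ld1,B0 rp2 wp1

reason(slot 4) = FU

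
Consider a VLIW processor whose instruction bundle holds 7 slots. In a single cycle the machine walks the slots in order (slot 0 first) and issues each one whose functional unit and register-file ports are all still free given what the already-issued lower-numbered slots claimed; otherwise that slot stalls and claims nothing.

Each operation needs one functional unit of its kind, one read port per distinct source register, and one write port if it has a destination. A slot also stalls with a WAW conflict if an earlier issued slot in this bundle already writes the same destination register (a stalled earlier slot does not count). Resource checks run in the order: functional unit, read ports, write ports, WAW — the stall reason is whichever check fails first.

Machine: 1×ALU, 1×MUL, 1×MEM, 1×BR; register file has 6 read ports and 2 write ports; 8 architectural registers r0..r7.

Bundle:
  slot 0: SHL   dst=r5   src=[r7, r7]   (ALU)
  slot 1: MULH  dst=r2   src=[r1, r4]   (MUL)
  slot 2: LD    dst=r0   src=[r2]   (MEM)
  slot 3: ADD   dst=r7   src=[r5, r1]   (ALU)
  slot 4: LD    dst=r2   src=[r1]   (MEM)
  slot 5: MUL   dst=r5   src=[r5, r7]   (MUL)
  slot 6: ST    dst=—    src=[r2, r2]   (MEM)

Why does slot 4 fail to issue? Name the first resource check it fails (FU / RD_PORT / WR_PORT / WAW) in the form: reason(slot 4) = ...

(0) want 1×ALU +1rd +1wr — yes → AL0|MU1|ME1|BR1|rd5|wr1
(1) want 1×MUL +2rd +1wr — yes → AL0|MU0|ME1|BR1|rd3|wr0
(2) want 1×MEM +1rd +1wr — WR_PORT → AL0|MU0|ME1|BR1|rd3|wr0
(3) want 1×ALU +2rd +1wr — FU → AL0|MU0|ME1|BR1|rd3|wr0
(4) want 1×MEM +1rd +1wr — WR_PORT → AL0|MU0|ME1|BR1|rd3|wr0
(5) want 1×MUL +2rd +1wr — FU → AL0|MU0|ME1|BR1|rd3|wr0
(6) want 1×MEM +1rd +0wr — yes → AL0|MU0|ME0|BR1|rd2|wr0

reason(slot 4) = WR_PORT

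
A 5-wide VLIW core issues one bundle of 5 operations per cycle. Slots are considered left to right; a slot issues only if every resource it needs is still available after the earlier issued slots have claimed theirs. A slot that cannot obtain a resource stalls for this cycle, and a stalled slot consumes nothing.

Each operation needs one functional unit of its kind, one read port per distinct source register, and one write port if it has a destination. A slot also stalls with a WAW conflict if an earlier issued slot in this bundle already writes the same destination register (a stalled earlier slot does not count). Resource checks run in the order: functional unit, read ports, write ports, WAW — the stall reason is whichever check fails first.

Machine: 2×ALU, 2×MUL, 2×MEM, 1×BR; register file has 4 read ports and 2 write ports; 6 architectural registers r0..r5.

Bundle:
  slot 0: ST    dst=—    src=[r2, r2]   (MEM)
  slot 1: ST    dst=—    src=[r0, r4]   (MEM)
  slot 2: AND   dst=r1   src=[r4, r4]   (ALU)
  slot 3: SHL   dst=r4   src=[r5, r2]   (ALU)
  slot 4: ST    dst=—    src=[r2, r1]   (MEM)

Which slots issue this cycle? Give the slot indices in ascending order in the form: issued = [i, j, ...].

issued = [0, 1, 2]

  0. MEM ⇒ go  {2A/2Mu/1Ld/1B | 3r 2w}
  1. MEM ⇒ go  {2A/2Mu/0Ld/1B | 1r 2w}
  2. ALU→r1 ⇒ go  {1A/2Mu/0Ld/1B | 0r 1w}
  3. ALU→r4 ⇒ no(RD_PORT)  {1A/2Mu/0Ld/1B | 0r 1w}
  4. MEM ⇒ no(FU)  {1A/2Mu/0Ld/1B | 0r 1w}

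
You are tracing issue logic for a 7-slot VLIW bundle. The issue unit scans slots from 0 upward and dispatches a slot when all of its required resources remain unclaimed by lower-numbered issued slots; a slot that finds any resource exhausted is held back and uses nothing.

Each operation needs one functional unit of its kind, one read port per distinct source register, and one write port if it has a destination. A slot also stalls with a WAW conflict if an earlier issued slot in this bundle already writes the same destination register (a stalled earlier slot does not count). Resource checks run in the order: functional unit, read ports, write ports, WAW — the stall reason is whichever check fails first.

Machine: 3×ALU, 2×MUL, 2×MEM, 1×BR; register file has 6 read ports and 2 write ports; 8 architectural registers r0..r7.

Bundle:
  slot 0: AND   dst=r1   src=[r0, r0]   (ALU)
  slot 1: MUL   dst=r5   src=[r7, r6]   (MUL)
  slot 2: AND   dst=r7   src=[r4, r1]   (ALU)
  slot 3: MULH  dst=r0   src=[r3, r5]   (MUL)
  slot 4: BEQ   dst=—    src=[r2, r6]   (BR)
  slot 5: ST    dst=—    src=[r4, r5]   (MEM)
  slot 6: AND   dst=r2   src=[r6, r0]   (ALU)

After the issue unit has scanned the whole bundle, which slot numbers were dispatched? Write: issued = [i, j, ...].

[0] ALU needs rd=1 wr=1: ok; after: ALU=2 MUL=2 MEM=2 BR=1, R=5, W=1
[1] MUL needs rd=2 wr=1: ok; after: ALU=2 MUL=1 MEM=2 BR=1, R=3, W=0
[2] ALU needs rd=2 wr=1: WR_PORT; after: ALU=2 MUL=1 MEM=2 BR=1, R=3, W=0
[3] MUL needs rd=2 wr=1: WR_PORT; after: ALU=2 MUL=1 MEM=2 BR=1, R=3, W=0
[4] BR needs rd=2 wr=0: ok; after: ALU=2 MUL=1 MEM=2 BR=0, R=1, W=0
[5] MEM needs rd=2 wr=0: RD_PORT; after: ALU=2 MUL=1 MEM=2 BR=0, R=1, W=0
[6] ALU needs rd=2 wr=1: RD_PORT; after: ALU=2 MUL=1 MEM=2 BR=0, R=1, W=0

issued = [0, 1, 4]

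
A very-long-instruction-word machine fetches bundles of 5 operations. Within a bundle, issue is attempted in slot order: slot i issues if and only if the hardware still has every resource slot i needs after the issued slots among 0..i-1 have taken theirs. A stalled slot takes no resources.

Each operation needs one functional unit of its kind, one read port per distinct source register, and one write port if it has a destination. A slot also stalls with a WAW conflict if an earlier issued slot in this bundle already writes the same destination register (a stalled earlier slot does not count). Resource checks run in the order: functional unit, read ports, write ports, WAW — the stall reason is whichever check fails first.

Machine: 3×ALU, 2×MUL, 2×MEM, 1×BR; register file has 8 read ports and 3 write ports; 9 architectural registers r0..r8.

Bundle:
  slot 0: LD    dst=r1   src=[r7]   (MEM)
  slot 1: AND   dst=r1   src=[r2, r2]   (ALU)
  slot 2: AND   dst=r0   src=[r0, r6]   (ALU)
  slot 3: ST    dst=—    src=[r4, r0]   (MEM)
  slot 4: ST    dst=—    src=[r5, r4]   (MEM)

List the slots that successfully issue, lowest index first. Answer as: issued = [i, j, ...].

issued = [0, 2, 3]

  0. MEM→r1 ⇒ go  {3A/2Mu/1Ld/1B | 7r 2w}
  1. ALU→r1 ⇒ no(WAW)  {3A/2Mu/1Ld/1B | 7r 2w}
  2. ALU→r0 ⇒ go  {2A/2Mu/1Ld/1B | 5r 1w}
  3. MEM ⇒ go  {2A/2Mu/0Ld/1B | 3r 1w}
  4. MEM ⇒ no(FU)  {2A/2Mu/0Ld/1B | 3r 1w}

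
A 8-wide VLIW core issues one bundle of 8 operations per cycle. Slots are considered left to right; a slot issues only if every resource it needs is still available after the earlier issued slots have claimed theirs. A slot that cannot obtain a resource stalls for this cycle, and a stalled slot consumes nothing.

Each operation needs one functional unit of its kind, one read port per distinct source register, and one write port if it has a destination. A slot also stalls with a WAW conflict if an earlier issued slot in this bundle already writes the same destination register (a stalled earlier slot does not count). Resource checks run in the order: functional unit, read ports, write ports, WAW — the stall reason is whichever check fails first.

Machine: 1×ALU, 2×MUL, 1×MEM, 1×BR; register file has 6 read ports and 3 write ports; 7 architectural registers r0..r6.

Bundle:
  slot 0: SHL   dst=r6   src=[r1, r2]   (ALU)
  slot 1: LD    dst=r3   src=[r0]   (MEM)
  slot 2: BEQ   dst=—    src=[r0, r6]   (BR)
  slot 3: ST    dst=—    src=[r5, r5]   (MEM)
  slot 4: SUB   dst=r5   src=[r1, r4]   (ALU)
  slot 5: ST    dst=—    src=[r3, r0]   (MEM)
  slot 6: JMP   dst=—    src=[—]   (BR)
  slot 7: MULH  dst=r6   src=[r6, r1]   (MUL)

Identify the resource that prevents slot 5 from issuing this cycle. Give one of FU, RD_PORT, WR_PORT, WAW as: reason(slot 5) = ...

  0. ALU→r6 ⇒ go  {0A/2Mu/1Ld/1B | 4r 2w}
  1. MEM→r3 ⇒ go  {0A/2Mu/0Ld/1B | 3r 1w}
  2. BR ⇒ go  {0A/2Mu/0Ld/0B | 1r 1w}
  3. MEM ⇒ no(FU)  {0A/2Mu/0Ld/0B | 1r 1w}
  4. ALU→r5 ⇒ no(FU)  {0A/2Mu/0Ld/0B | 1r 1w}
  5. MEM ⇒ no(FU)  {0A/2Mu/0Ld/0B | 1r 1w}
  6. BR ⇒ no(FU)  {0A/2Mu/0Ld/0B | 1r 1w}
  7. MUL→r6 ⇒ no(RD_PORT)  {0A/2Mu/0Ld/0B | 1r 1w}

reason(slot 5) = FU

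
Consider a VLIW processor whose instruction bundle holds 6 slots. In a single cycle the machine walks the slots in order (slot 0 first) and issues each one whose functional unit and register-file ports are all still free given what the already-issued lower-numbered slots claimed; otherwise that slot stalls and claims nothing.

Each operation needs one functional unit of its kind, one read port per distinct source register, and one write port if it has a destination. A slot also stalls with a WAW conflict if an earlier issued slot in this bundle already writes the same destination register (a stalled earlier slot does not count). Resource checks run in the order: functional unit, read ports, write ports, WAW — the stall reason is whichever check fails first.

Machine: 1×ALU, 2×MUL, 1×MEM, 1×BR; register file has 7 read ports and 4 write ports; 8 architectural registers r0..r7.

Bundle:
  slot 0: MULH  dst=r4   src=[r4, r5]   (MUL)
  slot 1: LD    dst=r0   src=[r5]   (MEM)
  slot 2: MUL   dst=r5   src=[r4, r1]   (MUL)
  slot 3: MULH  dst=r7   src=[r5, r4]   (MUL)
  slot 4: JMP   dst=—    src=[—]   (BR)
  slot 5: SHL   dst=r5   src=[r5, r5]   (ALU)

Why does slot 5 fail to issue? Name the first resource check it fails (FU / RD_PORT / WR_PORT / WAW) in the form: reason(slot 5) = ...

reason(slot 5) = WAW

[0] MUL needs rd=2 wr=1: ok; after: ALU=1 MUL=1 MEM=1 BR=1, R=5, W=3
[1] MEM needs rd=1 wr=1: ok; after: ALU=1 MUL=1 MEM=0 BR=1, R=4, W=2
[2] MUL needs rd=2 wr=1: ok; after: ALU=1 MUL=0 MEM=0 BR=1, R=2, W=1
[3] MUL needs rd=2 wr=1: FU; after: ALU=1 MUL=0 MEM=0 BR=1, R=2, W=1
[4] BR needs rd=0 wr=0: ok; after: ALU=1 MUL=0 MEM=0 BR=0, R=2, W=1
[5] ALU needs rd=1 wr=1: WAW; after: ALU=1 MUL=0 MEM=0 BR=0, R=2, W=1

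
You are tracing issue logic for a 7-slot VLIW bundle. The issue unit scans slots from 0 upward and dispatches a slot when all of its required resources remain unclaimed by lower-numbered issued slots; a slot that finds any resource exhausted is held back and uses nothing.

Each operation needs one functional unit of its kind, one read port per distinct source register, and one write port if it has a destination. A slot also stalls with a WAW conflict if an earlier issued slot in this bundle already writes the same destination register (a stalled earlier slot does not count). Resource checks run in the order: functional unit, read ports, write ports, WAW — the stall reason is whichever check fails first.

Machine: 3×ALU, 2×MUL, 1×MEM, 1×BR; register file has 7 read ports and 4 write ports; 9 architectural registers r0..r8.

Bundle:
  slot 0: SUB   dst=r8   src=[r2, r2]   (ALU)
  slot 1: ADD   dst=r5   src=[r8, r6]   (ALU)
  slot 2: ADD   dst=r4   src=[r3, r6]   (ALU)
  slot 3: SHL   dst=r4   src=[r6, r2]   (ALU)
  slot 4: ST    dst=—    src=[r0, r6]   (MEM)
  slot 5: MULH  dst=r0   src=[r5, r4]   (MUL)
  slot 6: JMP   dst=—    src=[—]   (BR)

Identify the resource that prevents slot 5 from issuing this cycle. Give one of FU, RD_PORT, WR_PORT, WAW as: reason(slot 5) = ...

slot 0 (ALU): ISSUE — free A2,Mu2,Ld1,B1 rp6 wp3
slot 1 (ALU): ISSUE — free A1,Mu2,Ld1,B1 rp4 wp2
slot 2 (ALU): ISSUE — free A0,Mu2,Ld1,B1 rp2 wp1
slot 3 (ALU): stall FU — free A0,Mu2,Ld1,B1 rp2 wp1
slot 4 (MEM): ISSUE — free A0,Mu2,Ld0,B1 rp0 wp1
slot 5 (MUL): stall RD_PORT — free A0,Mu2,Ld0,B1 rp0 wp1
slot 6 (BR): ISSUE — free A0,Mu2,Ld0,B0 rp0 wp1

reason(slot 5) = RD_PORT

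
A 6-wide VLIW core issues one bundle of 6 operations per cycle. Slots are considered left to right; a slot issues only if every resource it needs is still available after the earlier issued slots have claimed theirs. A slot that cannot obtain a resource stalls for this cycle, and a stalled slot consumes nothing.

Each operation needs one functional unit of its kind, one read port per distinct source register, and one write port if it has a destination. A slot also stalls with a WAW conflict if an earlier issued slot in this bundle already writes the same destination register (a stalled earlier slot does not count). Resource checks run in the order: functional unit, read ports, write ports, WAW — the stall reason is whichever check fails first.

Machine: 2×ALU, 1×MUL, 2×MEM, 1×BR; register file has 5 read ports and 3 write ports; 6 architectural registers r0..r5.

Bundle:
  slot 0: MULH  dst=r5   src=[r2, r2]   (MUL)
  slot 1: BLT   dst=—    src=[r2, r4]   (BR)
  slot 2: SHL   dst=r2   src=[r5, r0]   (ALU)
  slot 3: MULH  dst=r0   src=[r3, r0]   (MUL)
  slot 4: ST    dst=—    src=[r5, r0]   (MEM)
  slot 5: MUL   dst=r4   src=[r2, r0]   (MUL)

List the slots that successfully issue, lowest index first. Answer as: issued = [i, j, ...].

#0 MUL src=r2,r2 dispatched  <A:2 Mu:0 Ld:2 B:1 rd:4 wr:2>
#1 BR src=r2,r4 dispatched  <A:2 Mu:0 Ld:2 B:0 rd:2 wr:2>
#2 ALU src=r5,r0 dispatched  <A:1 Mu:0 Ld:2 B:0 rd:0 wr:1>
#3 MUL src=r3,r0 held:FU  <A:1 Mu:0 Ld:2 B:0 rd:0 wr:1>
#4 MEM src=r5,r0 held:RD_PORT  <A:1 Mu:0 Ld:2 B:0 rd:0 wr:1>
#5 MUL src=r2,r0 held:FU  <A:1 Mu:0 Ld:2 B:0 rd:0 wr:1>

issued = [0, 1, 2]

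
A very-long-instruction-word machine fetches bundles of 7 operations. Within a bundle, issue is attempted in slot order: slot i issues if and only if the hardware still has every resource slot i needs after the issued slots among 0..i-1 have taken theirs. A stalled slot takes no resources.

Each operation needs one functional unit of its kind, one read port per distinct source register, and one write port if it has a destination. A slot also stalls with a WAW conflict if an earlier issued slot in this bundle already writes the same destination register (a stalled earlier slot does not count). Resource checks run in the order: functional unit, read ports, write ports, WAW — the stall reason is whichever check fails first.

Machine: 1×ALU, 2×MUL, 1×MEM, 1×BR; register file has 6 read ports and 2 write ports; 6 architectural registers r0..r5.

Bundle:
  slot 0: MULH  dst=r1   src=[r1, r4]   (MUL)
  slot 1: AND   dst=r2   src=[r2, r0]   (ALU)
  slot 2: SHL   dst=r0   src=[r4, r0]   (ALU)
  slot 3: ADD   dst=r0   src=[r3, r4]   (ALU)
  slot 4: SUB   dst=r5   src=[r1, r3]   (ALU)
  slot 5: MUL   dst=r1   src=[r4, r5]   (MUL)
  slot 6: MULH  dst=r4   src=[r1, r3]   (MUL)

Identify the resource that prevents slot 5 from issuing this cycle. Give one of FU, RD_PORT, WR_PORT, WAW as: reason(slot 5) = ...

reason(slot 5) = WR_PORT

  0. MUL→r1 ⇒ go  {1A/1Mu/1Ld/1B | 4r 1w}
  1. ALU→r2 ⇒ go  {0A/1Mu/1Ld/1B | 2r 0w}
  2. ALU→r0 ⇒ no(FU)  {0A/1Mu/1Ld/1B | 2r 0w}
  3. ALU→r0 ⇒ no(FU)  {0A/1Mu/1Ld/1B | 2r 0w}
  4. ALU→r5 ⇒ no(FU)  {0A/1Mu/1Ld/1B | 2r 0w}
  5. MUL→r1 ⇒ no(WR_PORT)  {0A/1Mu/1Ld/1B | 2r 0w}
  6. MUL→r4 ⇒ no(WR_PORT)  {0A/1Mu/1Ld/1B | 2r 0w}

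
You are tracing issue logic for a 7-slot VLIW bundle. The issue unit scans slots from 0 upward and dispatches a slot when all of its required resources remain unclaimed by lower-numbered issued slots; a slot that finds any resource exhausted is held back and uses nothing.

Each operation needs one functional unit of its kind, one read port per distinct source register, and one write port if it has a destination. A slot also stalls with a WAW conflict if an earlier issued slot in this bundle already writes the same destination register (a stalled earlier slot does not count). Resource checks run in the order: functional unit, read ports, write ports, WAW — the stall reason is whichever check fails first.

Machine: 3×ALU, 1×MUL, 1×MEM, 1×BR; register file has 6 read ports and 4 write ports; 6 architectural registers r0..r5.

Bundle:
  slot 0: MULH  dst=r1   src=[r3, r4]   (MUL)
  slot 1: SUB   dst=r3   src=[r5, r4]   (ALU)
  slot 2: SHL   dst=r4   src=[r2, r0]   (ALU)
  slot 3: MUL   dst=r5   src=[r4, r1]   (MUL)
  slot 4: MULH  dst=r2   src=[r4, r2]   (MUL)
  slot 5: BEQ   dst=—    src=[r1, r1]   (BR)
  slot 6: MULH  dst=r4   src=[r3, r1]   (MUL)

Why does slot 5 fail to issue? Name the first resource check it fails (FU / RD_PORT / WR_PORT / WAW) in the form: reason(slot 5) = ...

reason(slot 5) = RD_PORT

#0 MUL src=r3,r4 dispatched  <A:3 Mu:0 Ld:1 B:1 rd:4 wr:3>
#1 ALU src=r5,r4 dispatched  <A:2 Mu:0 Ld:1 B:1 rd:2 wr:2>
#2 ALU src=r2,r0 dispatched  <A:1 Mu:0 Ld:1 B:1 rd:0 wr:1>
#3 MUL src=r4,r1 held:FU  <A:1 Mu:0 Ld:1 B:1 rd:0 wr:1>
#4 MUL src=r4,r2 held:FU  <A:1 Mu:0 Ld:1 B:1 rd:0 wr:1>
#5 BR src=r1,r1 held:RD_PORT  <A:1 Mu:0 Ld:1 B:1 rd:0 wr:1>
#6 MUL src=r3,r1 held:FU  <A:1 Mu:0 Ld:1 B:1 rd:0 wr:1>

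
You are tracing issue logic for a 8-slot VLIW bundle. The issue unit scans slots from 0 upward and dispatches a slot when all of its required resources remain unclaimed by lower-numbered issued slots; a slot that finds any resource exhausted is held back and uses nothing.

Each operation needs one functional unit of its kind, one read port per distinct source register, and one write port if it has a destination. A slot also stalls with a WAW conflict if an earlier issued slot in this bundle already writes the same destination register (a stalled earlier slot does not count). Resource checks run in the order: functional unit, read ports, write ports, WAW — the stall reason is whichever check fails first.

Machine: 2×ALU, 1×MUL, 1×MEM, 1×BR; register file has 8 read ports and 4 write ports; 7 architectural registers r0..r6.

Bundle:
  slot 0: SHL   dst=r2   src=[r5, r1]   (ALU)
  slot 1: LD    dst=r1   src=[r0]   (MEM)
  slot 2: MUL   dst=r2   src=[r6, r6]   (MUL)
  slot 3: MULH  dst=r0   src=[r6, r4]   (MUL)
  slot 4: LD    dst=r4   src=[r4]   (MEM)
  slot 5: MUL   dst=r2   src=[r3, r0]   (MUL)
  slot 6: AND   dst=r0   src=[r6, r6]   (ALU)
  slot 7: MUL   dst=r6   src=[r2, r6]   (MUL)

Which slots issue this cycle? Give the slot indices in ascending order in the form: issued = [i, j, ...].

issued = [0, 1, 3]

  0. ALU→r2 ⇒ go  {1A/1Mu/1Ld/1B | 6r 3w}
  1. MEM→r1 ⇒ go  {1A/1Mu/0Ld/1B | 5r 2w}
  2. MUL→r2 ⇒ no(WAW)  {1A/1Mu/0Ld/1B | 5r 2w}
  3. MUL→r0 ⇒ go  {1A/0Mu/0Ld/1B | 3r 1w}
  4. MEM→r4 ⇒ no(FU)  {1A/0Mu/0Ld/1B | 3r 1w}
  5. MUL→r2 ⇒ no(FU)  {1A/0Mu/0Ld/1B | 3r 1w}
  6. ALU→r0 ⇒ no(WAW)  {1A/0Mu/0Ld/1B | 3r 1w}
  7. MUL→r6 ⇒ no(FU)  {1A/0Mu/0Ld/1B | 3r 1w}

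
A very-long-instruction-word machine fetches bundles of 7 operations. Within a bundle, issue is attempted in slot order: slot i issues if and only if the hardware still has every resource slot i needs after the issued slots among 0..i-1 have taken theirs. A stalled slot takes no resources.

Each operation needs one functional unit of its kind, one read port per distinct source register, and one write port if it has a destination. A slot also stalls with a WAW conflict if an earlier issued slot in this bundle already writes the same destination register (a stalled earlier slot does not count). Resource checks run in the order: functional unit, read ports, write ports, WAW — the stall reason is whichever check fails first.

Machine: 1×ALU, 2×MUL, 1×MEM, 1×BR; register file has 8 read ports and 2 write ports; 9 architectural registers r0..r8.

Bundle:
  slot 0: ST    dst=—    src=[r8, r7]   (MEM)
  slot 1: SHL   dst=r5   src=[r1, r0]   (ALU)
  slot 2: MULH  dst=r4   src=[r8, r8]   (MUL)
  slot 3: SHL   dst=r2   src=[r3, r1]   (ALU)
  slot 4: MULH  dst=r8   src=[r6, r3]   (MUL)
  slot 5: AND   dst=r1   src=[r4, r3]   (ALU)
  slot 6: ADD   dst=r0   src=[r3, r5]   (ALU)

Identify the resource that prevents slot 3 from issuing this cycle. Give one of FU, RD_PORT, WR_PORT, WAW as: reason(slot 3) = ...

reason(slot 3) = FU

#0 MEM src=r8,r7 dispatched  <A:1 Mu:2 Ld:0 B:1 rd:6 wr:2>
#1 ALU src=r1,r0 dispatched  <A:0 Mu:2 Ld:0 B:1 rd:4 wr:1>
#2 MUL src=r8,r8 dispatched  <A:0 Mu:1 Ld:0 B:1 rd:3 wr:0>
#3 ALU src=r3,r1 held:FU  <A:0 Mu:1 Ld:0 B:1 rd:3 wr:0>
#4 MUL src=r6,r3 held:WR_PORT  <A:0 Mu:1 Ld:0 B:1 rd:3 wr:0>
#5 ALU src=r4,r3 held:FU  <A:0 Mu:1 Ld:0 B:1 rd:3 wr:0>
#6 ALU src=r3,r5 held:FU  <A:0 Mu:1 Ld:0 B:1 rd:3 wr:0>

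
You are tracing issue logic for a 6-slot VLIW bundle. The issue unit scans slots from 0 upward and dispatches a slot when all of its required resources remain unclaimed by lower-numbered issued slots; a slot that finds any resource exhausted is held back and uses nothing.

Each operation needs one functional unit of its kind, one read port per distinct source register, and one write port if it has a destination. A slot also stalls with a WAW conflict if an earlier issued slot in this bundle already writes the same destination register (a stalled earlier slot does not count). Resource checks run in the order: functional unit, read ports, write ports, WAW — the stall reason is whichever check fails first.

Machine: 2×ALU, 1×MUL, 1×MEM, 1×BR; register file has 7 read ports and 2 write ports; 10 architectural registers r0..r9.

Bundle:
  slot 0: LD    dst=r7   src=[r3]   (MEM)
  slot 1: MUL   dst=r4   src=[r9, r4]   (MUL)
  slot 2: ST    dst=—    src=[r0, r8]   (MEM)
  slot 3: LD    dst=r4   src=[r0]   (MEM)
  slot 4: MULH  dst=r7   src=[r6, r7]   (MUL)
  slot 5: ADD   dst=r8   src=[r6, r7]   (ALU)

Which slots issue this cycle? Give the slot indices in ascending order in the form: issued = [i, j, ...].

  0. MEM→r7 ⇒ go  {2A/1Mu/0Ld/1B | 6r 1w}
  1. MUL→r4 ⇒ go  {2A/0Mu/0Ld/1B | 4r 0w}
  2. MEM ⇒ no(FU)  {2A/0Mu/0Ld/1B | 4r 0w}
  3. MEM→r4 ⇒ no(FU)  {2A/0Mu/0Ld/1B | 4r 0w}
  4. MUL→r7 ⇒ no(FU)  {2A/0Mu/0Ld/1B | 4r 0w}
  5. ALU→r8 ⇒ no(WR_PORT)  {2A/0Mu/0Ld/1B | 4r 0w}

issued = [0, 1]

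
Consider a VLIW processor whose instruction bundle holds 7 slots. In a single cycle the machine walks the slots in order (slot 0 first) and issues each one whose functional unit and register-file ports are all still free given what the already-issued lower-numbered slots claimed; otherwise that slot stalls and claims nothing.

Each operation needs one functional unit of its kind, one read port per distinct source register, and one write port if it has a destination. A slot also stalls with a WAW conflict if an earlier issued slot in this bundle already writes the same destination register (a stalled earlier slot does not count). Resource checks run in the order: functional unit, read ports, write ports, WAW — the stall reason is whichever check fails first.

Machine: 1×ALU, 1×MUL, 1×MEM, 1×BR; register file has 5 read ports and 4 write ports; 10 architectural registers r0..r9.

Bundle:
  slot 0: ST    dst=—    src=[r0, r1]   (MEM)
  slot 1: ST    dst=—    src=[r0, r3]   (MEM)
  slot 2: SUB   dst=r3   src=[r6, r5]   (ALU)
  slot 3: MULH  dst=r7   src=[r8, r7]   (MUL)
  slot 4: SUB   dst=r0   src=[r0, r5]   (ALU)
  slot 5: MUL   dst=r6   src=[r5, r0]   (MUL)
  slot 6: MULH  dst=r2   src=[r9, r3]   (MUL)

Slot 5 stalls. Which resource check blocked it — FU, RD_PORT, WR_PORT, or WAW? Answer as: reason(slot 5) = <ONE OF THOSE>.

reason(slot 5) = RD_PORT

  0. MEM ⇒ go  {1A/1Mu/0Ld/1B | 3r 4w}
  1. MEM ⇒ no(FU)  {1A/1Mu/0Ld/1B | 3r 4w}
  2. ALU→r3 ⇒ go  {0A/1Mu/0Ld/1B | 1r 3w}
  3. MUL→r7 ⇒ no(RD_PORT)  {0A/1Mu/0Ld/1B | 1r 3w}
  4. ALU→r0 ⇒ no(FU)  {0A/1Mu/0Ld/1B | 1r 3w}
  5. MUL→r6 ⇒ no(RD_PORT)  {0A/1Mu/0Ld/1B | 1r 3w}
  6. MUL→r2 ⇒ no(RD_PORT)  {0A/1Mu/0Ld/1B | 1r 3w}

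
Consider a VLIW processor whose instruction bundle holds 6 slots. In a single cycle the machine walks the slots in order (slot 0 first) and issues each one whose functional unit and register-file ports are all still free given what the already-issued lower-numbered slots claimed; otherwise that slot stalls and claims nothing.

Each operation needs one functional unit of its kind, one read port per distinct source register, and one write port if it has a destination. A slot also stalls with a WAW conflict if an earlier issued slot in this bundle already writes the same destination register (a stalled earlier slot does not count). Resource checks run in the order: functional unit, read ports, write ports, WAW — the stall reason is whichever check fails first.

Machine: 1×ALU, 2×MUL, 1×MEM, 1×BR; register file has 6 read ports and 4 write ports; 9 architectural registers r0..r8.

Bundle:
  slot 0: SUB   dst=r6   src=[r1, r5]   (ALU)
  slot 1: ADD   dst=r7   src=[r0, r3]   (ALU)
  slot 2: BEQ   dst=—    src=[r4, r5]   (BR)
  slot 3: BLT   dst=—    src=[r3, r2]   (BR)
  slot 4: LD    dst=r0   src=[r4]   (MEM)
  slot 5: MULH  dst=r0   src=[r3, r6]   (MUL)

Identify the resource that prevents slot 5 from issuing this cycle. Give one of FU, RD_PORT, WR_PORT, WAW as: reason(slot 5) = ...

reason(slot 5) = RD_PORT

  0. ALU→r6 ⇒ go  {0A/2Mu/1Ld/1B | 4r 3w}
  1. ALU→r7 ⇒ no(FU)  {0A/2Mu/1Ld/1B | 4r 3w}
  2. BR ⇒ go  {0A/2Mu/1Ld/0B | 2r 3w}
  3. BR ⇒ no(FU)  {0A/2Mu/1Ld/0B | 2r 3w}
  4. MEM→r0 ⇒ go  {0A/2Mu/0Ld/0B | 1r 2w}
  5. MUL→r0 ⇒ no(RD_PORT)  {0A/2Mu/0Ld/0B | 1r 2w}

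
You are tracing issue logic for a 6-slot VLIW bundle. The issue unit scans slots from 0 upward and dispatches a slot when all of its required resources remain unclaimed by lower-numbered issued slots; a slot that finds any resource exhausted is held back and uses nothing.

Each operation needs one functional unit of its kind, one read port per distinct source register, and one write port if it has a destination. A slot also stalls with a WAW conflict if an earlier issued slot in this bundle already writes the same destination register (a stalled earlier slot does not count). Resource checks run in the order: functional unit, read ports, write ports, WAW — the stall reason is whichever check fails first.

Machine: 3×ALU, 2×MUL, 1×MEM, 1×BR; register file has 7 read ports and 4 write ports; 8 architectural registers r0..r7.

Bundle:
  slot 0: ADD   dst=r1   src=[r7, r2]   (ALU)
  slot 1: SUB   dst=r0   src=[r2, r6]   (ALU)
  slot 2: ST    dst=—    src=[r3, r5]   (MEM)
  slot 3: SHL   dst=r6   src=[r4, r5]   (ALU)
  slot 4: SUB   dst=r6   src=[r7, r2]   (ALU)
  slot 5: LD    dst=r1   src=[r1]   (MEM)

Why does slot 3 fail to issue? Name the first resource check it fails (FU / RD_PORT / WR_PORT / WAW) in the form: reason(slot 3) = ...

reason(slot 3) = RD_PORT

(0) want 1×ALU +2rd +1wr — yes → AL2|MU2|ME1|BR1|rd5|wr3
(1) want 1×ALU +2rd +1wr — yes → AL1|MU2|ME1|BR1|rd3|wr2
(2) want 1×MEM +2rd +0wr — yes → AL1|MU2|ME0|BR1|rd1|wr2
(3) want 1×ALU +2rd +1wr — RD_PORT → AL1|MU2|ME0|BR1|rd1|wr2
(4) want 1×ALU +2rd +1wr — RD_PORT → AL1|MU2|ME0|BR1|rd1|wr2
(5) want 1×MEM +1rd +1wr — FU → AL1|MU2|ME0|BR1|rd1|wr2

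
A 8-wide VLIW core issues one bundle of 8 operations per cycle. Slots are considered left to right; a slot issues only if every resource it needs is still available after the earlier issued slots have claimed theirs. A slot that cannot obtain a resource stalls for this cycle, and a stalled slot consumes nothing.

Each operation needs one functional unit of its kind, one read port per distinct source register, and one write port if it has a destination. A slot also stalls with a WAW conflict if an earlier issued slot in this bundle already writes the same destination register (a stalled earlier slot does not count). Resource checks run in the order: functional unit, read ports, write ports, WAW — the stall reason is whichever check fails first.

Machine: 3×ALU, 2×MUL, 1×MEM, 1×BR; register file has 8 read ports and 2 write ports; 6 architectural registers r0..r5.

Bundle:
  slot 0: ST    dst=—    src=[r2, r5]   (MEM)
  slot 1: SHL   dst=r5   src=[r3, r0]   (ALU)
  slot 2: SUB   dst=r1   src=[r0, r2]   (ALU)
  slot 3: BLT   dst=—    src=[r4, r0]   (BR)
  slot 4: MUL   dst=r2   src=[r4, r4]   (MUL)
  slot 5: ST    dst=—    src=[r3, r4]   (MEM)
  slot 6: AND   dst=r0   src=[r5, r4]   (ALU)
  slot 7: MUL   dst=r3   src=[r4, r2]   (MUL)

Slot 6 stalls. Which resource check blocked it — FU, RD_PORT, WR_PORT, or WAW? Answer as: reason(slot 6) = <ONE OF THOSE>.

reason(slot 6) = RD_PORT

[0] MEM needs rd=2 wr=0: ok; after: ALU=3 MUL=2 MEM=0 BR=1, R=6, W=2
[1] ALU needs rd=2 wr=1: ok; after: ALU=2 MUL=2 MEM=0 BR=1, R=4, W=1
[2] ALU needs rd=2 wr=1: ok; after: ALU=1 MUL=2 MEM=0 BR=1, R=2, W=0
[3] BR needs rd=2 wr=0: ok; after: ALU=1 MUL=2 MEM=0 BR=0, R=0, W=0
[4] MUL needs rd=1 wr=1: RD_PORT; after: ALU=1 MUL=2 MEM=0 BR=0, R=0, W=0
[5] MEM needs rd=2 wr=0: FU; after: ALU=1 MUL=2 MEM=0 BR=0, R=0, W=0
[6] ALU needs rd=2 wr=1: RD_PORT; after: ALU=1 MUL=2 MEM=0 BR=0, R=0, W=0
[7] MUL needs rd=2 wr=1: RD_PORT; after: ALU=1 MUL=2 MEM=0 BR=0, R=0, W=0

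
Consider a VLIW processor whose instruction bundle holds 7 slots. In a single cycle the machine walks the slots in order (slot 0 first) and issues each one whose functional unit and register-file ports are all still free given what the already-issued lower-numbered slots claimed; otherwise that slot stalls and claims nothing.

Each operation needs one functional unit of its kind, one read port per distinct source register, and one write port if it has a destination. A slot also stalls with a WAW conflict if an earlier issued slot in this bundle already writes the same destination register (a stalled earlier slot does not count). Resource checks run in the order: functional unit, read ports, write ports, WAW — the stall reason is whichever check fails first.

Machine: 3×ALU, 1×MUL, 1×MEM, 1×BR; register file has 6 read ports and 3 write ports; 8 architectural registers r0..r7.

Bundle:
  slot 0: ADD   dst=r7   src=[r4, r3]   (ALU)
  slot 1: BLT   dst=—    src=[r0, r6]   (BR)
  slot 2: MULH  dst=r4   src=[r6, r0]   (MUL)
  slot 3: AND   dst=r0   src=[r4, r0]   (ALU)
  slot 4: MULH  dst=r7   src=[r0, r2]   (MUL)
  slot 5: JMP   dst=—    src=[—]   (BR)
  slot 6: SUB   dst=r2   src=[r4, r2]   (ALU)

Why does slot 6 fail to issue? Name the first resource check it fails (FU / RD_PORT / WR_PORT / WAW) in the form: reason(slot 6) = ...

reason(slot 6) = RD_PORT

slot 0 (ALU): ISSUE — free A2,Mu1,Ld1,B1 rp4 wp2
slot 1 (BR): ISSUE — free A2,Mu1,Ld1,B0 rp2 wp2
slot 2 (MUL): ISSUE — free A2,Mu0,Ld1,B0 rp0 wp1
slot 3 (ALU): stall RD_PORT — free A2,Mu0,Ld1,B0 rp0 wp1
slot 4 (MUL): stall FU — free A2,Mu0,Ld1,B0 rp0 wp1
slot 5 (BR): stall FU — free A2,Mu0,Ld1,B0 rp0 wp1
slot 6 (ALU): stall RD_PORT — free A2,Mu0,Ld1,B0 rp0 wp1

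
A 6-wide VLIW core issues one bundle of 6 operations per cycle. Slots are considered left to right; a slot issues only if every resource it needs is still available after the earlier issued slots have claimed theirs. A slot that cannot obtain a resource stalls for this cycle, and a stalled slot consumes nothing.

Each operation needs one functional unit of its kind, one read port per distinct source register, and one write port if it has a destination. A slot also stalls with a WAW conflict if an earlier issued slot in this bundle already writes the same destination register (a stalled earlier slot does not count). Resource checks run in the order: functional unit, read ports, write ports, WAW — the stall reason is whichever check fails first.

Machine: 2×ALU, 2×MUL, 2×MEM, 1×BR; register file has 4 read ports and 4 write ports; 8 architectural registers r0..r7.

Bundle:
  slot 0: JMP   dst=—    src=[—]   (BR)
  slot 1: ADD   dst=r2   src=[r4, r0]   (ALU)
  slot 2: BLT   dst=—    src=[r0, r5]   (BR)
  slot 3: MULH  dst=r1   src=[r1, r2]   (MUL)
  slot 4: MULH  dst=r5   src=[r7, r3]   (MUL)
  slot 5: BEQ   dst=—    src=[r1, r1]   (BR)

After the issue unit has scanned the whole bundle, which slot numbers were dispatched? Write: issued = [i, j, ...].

issued = [0, 1, 3]

#0 BR src=- dispatched  <A:2 Mu:2 Ld:2 B:0 rd:4 wr:4>
#1 ALU src=r4,r0 dispatched  <A:1 Mu:2 Ld:2 B:0 rd:2 wr:3>
#2 BR src=r0,r5 held:FU  <A:1 Mu:2 Ld:2 B:0 rd:2 wr:3>
#3 MUL src=r1,r2 dispatched  <A:1 Mu:1 Ld:2 B:0 rd:0 wr:2>
#4 MUL src=r7,r3 held:RD_PORT  <A:1 Mu:1 Ld:2 B:0 rd:0 wr:2>
#5 BR src=r1,r1 held:FU  <A:1 Mu:1 Ld:2 B:0 rd:0 wr:2>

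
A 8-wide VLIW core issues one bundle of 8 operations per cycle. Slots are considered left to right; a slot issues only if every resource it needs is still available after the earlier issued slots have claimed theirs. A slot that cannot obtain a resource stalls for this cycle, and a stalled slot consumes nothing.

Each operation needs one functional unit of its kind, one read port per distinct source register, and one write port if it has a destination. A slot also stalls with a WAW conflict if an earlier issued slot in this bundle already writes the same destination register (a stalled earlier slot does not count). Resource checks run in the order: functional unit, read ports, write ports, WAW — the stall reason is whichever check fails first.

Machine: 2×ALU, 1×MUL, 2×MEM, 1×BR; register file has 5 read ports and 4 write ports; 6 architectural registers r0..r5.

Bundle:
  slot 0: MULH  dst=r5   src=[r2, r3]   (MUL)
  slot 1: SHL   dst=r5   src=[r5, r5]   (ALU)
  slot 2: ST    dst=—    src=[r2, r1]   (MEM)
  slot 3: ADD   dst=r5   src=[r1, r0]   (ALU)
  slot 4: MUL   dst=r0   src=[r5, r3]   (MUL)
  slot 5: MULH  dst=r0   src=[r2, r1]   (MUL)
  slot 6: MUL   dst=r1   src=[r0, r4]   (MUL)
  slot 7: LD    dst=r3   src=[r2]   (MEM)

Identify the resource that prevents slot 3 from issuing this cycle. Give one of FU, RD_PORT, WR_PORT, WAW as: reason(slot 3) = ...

reason(slot 3) = RD_PORT

  0. MUL→r5 ⇒ go  {2A/0Mu/2Ld/1B | 3r 3w}
  1. ALU→r5 ⇒ no(WAW)  {2A/0Mu/2Ld/1B | 3r 3w}
  2. MEM ⇒ go  {2A/0Mu/1Ld/1B | 1r 3w}
  3. ALU→r5 ⇒ no(RD_PORT)  {2A/0Mu/1Ld/1B | 1r 3w}
  4. MUL→r0 ⇒ no(FU)  {2A/0Mu/1Ld/1B | 1r 3w}
  5. MUL→r0 ⇒ no(FU)  {2A/0Mu/1Ld/1B | 1r 3w}
  6. MUL→r1 ⇒ no(FU)  {2A/0Mu/1Ld/1B | 1r 3w}
  7. MEM→r3 ⇒ go  {2A/0Mu/0Ld/1B | 0r 2w}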